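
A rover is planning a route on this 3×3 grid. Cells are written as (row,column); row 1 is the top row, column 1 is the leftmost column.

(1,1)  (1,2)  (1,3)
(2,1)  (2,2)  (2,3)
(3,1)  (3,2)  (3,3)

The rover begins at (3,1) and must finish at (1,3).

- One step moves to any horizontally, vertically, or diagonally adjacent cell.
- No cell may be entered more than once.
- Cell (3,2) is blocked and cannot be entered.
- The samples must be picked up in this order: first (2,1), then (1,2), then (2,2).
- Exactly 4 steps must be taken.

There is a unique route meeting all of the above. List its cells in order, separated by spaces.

(3,1) (2,1) (1,2) (2,2) (1,3)

The waypoints must appear in the order (2,1), (1,2), (2,2), with no cell reused.
Route from (3,1): up 1 to (2,1), up-right 1 to (1,2), down 1 to (2,2), up-right 1 to (1,3) — 4 moves in all.
Check: order respected ((2,1) at step 1, (1,2) at step 2, (2,2) at step 3); 4 moves as required.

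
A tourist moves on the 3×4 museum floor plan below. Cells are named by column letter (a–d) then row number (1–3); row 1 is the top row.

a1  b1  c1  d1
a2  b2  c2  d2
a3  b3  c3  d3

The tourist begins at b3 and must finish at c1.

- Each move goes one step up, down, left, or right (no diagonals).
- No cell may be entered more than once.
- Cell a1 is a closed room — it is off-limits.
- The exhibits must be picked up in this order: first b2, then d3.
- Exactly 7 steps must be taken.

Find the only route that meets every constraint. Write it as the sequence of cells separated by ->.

b3 -> b2 -> c2 -> c3 -> d3 -> d2 -> d1 -> c1

The waypoints must appear in the order b2, d3, with no cell reused.
Route from b3: up 1 to b2, right 1 to c2, down 1 to c3, right 1 to d3, up 2 to d1, left 1 to c1 — 7 moves in all.
Check: order respected (b2 at step 1, d3 at step 4); 7 moves as required.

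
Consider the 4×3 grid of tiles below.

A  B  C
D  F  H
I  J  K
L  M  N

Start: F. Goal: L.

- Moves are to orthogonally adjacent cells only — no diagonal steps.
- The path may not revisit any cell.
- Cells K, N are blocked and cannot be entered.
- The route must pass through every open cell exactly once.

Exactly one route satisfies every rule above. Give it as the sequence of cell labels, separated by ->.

Need to visit all 10 open cells exactly once, starting at F and ending at L.
Cell M has only two open neighbours (J and L), so the path must pass straight through it: one of those is the cell it's entered from and the other is where it exits.
Route from F: right to H, up to C, 2× left (reaching A), 2× down (reaching I), right to J, down to M, left to L — 9 moves in all.
Check: all 10 open cells covered.

F -> H -> C -> B -> A -> D -> I -> J -> M -> L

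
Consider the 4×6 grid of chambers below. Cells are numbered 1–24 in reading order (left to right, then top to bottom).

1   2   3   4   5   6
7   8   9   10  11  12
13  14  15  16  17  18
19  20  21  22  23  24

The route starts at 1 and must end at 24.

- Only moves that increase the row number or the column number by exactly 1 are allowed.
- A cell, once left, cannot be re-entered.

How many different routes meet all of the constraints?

56

A right/down-only route from 1 to 24 makes exactly 3 down-moves and 5 right-moves in some order.
With no other constraints that would be C(8,3) = 56 routes.
That gives 56 routes.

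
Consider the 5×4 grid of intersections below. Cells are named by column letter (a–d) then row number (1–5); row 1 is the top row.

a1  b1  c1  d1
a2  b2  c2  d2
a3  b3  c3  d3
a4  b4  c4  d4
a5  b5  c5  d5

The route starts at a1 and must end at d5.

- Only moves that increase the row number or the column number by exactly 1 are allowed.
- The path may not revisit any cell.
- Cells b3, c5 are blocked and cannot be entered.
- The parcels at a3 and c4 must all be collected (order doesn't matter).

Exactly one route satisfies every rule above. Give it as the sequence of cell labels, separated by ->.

a1 -> a2 -> a3 -> a4 -> b4 -> c4 -> d4 -> d5

Moves only go right or down, so the column and row indices never decrease.
Route from a1: 3× down (reaching a4), 3× right (reaching d4), down to d5 — 7 moves in all.
Check: all required cells visited.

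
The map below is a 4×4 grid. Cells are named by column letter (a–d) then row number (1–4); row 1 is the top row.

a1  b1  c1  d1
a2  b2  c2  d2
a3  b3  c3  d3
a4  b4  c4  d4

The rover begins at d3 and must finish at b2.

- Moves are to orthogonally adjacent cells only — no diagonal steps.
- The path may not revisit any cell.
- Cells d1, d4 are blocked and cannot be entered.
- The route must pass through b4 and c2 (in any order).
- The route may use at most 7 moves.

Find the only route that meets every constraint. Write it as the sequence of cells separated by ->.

The 7-move cap with required stops at b4, c2 leaves no slack for detours.
Route from d3: up to d2, left to c2, 2× down (reaching c4), left to b4, 2× up (reaching b2) — 7 moves in all.
Check: all required cells visited; 7 ≤ 7 moves.

d3 -> d2 -> c2 -> c3 -> c4 -> b4 -> b3 -> b2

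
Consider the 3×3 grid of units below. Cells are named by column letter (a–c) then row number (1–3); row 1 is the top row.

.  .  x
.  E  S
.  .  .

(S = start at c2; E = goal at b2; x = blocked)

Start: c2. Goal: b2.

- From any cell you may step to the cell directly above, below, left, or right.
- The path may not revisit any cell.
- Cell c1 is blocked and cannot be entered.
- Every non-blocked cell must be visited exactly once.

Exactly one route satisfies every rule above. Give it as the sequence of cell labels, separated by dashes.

c2 - c3 - b3 - a3 - a2 - a1 - b1 - b2

Need to visit all 8 open cells exactly once, starting at c2 and ending at b2.
Cell c3 has only two open neighbours (c2 and b3), so the path must pass straight through it: one of those is the cell it's entered from and the other is where it exits.
Route from c2: down 1 to c3, left 2 to a3, up 2 to a1, right 1 to b1, down 1 to b2 — 7 moves in all.
Check: all 8 open cells covered.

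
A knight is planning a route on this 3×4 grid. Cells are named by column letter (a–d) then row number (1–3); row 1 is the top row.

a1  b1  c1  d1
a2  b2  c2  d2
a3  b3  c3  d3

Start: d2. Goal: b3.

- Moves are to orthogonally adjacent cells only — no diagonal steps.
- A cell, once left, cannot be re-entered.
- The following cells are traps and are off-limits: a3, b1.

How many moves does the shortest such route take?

The Manhattan distance from d2 to b3 is |2−3| + |4−2| = 3, so at least 3 moves are needed.
A route of 3 moves achieves this: d2 → d3 → c3 → b3.
Since 3 matches the lower bound, it is optimal.

3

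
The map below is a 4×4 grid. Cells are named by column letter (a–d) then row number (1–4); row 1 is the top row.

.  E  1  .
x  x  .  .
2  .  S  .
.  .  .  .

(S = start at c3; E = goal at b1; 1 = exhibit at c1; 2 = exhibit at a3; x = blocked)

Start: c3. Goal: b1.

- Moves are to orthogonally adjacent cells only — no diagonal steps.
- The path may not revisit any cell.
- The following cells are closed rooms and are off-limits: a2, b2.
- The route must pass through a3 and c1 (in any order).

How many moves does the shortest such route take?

Any route passes through a3 and c1 in some order between c3 and b1. Summing Manhattan distances along each leg and taking the cheapest ordering (c3 → a3 → c1 → b1) gives a lower bound of 2 + 4 + 1 = 7 moves.
The shortest route satisfying every rule uses 11 moves: c3 → b3 → a3 → a4 → b4 → c4 → d4 → d3 → d2 → d1 → c1 → b1.
The bound of 7 isn't tight here; checking systematically, no route of length 7 through 10 satisfies every constraint (on a 4-connected grid the length of any start-to-goal walk has the same parity as the Manhattan bound, so only lengths 7, 9, 11, … need checking), so 11 is the minimum.

11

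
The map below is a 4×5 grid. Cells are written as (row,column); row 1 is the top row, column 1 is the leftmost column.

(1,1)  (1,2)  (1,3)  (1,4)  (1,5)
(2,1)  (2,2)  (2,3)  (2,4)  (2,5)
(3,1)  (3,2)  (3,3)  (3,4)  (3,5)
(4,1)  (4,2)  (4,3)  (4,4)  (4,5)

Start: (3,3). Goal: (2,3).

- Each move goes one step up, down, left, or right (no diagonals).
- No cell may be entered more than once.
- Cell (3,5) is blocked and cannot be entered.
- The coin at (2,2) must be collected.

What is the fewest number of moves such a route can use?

Any route passes through (2,2) somewhere between (3,3) and (2,3). Summing Manhattan distances along the two legs ((3,3) → (2,2) → (2,3)) gives a lower bound of 2 + 1 = 3 moves.
A route of 3 moves achieves this: (3,3) → (3,2) → (2,2) → (2,3).
Since 3 matches the lower bound, it is optimal.

3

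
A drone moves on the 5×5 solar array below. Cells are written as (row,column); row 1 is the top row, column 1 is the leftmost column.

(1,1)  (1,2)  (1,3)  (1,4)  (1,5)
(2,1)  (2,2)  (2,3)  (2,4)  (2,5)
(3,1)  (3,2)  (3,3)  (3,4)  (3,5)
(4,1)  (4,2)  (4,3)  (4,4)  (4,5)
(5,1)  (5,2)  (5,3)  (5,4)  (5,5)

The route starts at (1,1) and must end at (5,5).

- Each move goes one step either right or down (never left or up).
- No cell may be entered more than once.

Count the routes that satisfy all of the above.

A right/down-only route from (1,1) to (5,5) makes exactly 4 down-moves and 4 right-moves in some order.
With no other constraints that would be C(8,4) = 70 routes.
That gives 70 routes.

70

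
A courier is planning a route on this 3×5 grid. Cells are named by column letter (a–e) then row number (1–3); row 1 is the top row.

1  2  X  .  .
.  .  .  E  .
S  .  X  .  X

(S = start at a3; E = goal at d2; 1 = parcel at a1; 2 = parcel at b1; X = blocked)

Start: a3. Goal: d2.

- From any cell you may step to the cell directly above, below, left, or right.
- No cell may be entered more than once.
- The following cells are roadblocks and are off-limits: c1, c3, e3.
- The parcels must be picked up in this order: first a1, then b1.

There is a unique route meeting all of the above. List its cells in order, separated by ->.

a3 -> a2 -> a1 -> b1 -> b2 -> c2 -> d2

The waypoints must appear in the order a1, b1, with no cell reused.
Route from a3: up 2 to a1, right 1 to b1, down 1 to b2, right 2 to d2 — 6 moves in all.
Check: order respected (1 at step 2, 2 at step 3).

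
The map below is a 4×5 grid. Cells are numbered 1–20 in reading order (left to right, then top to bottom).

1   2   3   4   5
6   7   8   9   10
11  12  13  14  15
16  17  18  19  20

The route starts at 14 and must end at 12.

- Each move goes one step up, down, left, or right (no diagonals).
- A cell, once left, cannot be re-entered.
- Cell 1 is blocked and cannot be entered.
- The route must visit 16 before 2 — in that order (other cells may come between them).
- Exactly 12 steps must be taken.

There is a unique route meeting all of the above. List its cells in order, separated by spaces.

14 19 18 17 16 11 6 7 2 3 8 13 12

The waypoints must appear in the order 16, 2, with no cell reused.
Route from 14: down 1 to 19, left 3 to 16, up 2 to 6, right 1 to 7, up 1 to 2, right 1 to 3, down 2 to 13, left 1 to 12 — 12 moves in all.
Check: order respected (16 at step 4, 2 at step 8); 12 moves as required.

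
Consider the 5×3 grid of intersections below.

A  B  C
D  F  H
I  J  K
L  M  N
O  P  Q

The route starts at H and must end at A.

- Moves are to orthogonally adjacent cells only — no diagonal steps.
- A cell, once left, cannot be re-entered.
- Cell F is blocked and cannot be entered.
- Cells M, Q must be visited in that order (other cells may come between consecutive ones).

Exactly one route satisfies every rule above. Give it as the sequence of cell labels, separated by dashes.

The waypoints must appear in the order M, Q, with no cell reused.
Route from H: down to K, left to J, down to M, right to N, down to Q, 2× left (reaching O), 4× up (reaching A) — 11 moves in all.
Check: order respected (M at step 3, Q at step 5).

H - K - J - M - N - Q - P - O - L - I - D - A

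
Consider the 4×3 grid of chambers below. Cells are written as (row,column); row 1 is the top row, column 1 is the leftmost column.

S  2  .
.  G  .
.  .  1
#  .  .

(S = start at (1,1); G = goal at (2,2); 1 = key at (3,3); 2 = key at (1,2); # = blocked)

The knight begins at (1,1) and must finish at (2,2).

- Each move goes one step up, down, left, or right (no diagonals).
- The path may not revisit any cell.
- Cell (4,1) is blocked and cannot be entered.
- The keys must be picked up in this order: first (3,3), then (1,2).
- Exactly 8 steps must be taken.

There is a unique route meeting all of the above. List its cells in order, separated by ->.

(1,1) -> (2,1) -> (3,1) -> (3,2) -> (3,3) -> (2,3) -> (1,3) -> (1,2) -> (2,2)

The waypoints must appear in the order (3,3), (1,2), with no cell reused.
Route from (1,1): down 2 to (3,1), right 2 to (3,3), up 2 to (1,3), left 1 to (1,2), down 1 to (2,2) — 8 moves in all.
Check: order respected (1 at step 4, 2 at step 7); 8 moves as required.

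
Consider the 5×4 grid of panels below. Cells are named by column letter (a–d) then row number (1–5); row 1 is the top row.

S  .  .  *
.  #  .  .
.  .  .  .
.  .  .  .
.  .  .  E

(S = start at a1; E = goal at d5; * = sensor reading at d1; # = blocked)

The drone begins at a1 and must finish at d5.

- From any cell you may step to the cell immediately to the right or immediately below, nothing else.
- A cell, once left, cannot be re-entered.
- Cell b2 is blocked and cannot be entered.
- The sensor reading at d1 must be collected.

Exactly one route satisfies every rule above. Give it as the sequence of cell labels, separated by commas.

Moves only go right or down, so the column and row indices never decrease.
Route from a1: 3× right (reaching d1), 4× down (reaching d5) — 7 moves in all.
Check: all required cells visited.

a1, b1, c1, d1, d2, d3, d4, d5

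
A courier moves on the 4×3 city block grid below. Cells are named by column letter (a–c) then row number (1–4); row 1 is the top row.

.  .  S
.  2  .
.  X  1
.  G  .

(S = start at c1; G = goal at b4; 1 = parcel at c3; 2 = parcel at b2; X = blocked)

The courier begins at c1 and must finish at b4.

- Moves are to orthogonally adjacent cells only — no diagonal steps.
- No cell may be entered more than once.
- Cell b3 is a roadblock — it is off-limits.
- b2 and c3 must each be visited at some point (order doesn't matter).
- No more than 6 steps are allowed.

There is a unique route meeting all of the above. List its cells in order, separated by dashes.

c1 - b1 - b2 - c2 - c3 - c4 - b4

Any route must reach b2 and c3 and still end at b4 within 6 moves, so the order of the required stops is forced.
Route from c1: left to b1, down to b2, right to c2, 2× down (reaching c4), left to b4 — 6 moves in all.
Check: all required cells visited; 6 ≤ 6 moves.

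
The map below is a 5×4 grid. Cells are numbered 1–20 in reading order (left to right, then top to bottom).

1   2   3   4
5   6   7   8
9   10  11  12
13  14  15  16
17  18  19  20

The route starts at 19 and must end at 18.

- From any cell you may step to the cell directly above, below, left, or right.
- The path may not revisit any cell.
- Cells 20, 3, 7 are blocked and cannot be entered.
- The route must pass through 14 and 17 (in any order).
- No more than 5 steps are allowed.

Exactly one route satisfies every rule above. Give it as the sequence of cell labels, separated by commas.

19, 15, 14, 13, 17, 18

The 5-move cap with required stops at 14, 17 leaves no slack for detours.
Route from 19: up 1 to 15, left 2 to 13, down 1 to 17, right 1 to 18 — 5 moves in all.
Check: all required cells visited; 5 ≤ 5 moves.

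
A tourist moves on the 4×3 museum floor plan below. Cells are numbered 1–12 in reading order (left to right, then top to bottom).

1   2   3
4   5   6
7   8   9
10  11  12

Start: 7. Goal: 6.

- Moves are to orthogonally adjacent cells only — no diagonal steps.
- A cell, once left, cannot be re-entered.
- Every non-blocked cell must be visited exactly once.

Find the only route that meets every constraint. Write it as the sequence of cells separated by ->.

7 -> 10 -> 11 -> 12 -> 9 -> 8 -> 5 -> 4 -> 1 -> 2 -> 3 -> 6

Need to visit all 12 open cells exactly once, starting at 7 and ending at 6.
Cell 3 has only two open neighbours (6 and 2), so the path must pass straight through it: one of those is the cell it's entered from and the other is where it exits.
Route from 7: down to 10, 2× right (reaching 12), up to 9, left to 8, up to 5, left to 4, up to 1, 2× right (reaching 3), down to 6 — 11 moves in all.
Check: all 12 open cells covered.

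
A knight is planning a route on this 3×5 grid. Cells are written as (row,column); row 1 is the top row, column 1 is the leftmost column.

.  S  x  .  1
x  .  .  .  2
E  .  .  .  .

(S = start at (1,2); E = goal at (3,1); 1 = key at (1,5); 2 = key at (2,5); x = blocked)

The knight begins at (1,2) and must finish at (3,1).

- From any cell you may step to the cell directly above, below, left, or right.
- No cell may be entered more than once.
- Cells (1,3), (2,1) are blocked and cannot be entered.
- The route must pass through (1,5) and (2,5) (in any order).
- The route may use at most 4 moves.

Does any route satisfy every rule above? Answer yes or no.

Even ignoring the no-revisit rule, getting from (1,2) to (3,1), taking the cheapest ordering (1,2) → (1,5) → (2,5) → (3,1) needs at least 5 + 1 + 5 = 11 moves (fewest moves per leg, detouring around blocked cells), which exceeds the 4-move limit.

no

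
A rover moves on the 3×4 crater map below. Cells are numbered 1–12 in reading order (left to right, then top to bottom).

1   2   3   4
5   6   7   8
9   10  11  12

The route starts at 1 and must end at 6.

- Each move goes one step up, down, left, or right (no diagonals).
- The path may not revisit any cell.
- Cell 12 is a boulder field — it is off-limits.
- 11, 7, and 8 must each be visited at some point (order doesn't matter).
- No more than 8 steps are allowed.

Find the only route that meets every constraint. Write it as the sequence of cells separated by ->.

1 -> 2 -> 3 -> 4 -> 8 -> 7 -> 11 -> 10 -> 6

The 8-move cap with required stops at 11, 7, 8 leaves no slack for detours.
Route from 1: right 3 to 4, down 1 to 8, left 1 to 7, down 1 to 11, left 1 to 10, up 1 to 6 — 8 moves in all.
Check: all required cells visited; 8 ≤ 8 moves.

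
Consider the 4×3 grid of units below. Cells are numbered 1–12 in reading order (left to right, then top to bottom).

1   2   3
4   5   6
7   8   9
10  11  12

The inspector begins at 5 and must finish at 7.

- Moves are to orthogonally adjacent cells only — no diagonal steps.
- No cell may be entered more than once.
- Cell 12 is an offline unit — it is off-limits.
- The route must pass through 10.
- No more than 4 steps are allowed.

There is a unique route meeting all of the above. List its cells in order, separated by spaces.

5 8 11 10 7

The 4-move cap with required stops at 10 leaves no slack for detours.
Route from 5: 2× down (reaching 11), left to 10, up to 7 — 4 moves in all.
Check: all required cells visited; 4 ≤ 4 moves.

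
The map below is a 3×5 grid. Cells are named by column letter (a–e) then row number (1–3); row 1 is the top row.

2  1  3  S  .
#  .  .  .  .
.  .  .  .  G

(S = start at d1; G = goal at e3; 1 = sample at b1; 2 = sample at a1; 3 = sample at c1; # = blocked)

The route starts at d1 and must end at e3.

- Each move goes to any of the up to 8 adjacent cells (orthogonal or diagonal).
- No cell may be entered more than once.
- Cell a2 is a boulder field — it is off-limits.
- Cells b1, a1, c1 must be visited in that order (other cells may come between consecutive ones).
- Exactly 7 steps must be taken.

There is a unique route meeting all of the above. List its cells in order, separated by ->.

The waypoints must appear in the order b1, a1, c1, with no cell reused.
Route from d1: down-left 1 to c2, up-left 1 to b1, left 1 to a1, down-right 1 to b2, up-right 1 to c1, down-right 2 to e3 — 7 moves in all.
Check: order respected (1 at step 2, 2 at step 3, 3 at step 5); 7 moves as required.

d1 -> c2 -> b1 -> a1 -> b2 -> c1 -> d2 -> e3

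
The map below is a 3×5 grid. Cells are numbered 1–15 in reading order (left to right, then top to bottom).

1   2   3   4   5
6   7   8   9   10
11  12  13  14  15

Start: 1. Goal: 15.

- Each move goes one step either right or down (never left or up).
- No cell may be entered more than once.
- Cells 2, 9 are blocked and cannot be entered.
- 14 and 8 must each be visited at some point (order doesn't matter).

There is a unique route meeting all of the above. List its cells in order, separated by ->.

Moves only go right or down, so the column and row indices never decrease.
Route from 1: down 1 to 6, right 2 to 8, down 1 to 13, right 2 to 15 — 6 moves in all.
Check: all required cells visited.

1 -> 6 -> 7 -> 8 -> 13 -> 14 -> 15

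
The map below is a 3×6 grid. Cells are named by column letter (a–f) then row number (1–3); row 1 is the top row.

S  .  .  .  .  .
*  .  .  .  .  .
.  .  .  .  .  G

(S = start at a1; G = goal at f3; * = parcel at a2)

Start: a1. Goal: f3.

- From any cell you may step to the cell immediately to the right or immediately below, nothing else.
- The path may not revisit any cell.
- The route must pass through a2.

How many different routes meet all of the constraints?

A right/down-only route from a1 to f3 makes exactly 2 down-moves and 5 right-moves in some order.
With no other constraints that would be C(7,2) = 21 routes.
Split at a2 and multiply the segment counts: a1→a2: 1; a2→f3: 6; product = 6.
That gives 6 routes.

6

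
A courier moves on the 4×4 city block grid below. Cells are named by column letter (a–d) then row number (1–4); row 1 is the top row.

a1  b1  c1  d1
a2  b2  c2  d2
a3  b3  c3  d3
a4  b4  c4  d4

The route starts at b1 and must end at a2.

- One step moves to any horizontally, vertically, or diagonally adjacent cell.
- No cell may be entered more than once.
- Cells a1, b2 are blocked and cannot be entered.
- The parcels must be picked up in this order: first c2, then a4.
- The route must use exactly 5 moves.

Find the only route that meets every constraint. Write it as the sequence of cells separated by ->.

The waypoints must appear in the order c2, a4, with no cell reused.
Route from b1: down-right to c2, 2× down-left (reaching a4), 2× up (reaching a2) — 5 moves in all.
Check: order respected (c2 at step 1, a4 at step 3); 5 moves as required.

b1 -> c2 -> b3 -> a4 -> a3 -> a2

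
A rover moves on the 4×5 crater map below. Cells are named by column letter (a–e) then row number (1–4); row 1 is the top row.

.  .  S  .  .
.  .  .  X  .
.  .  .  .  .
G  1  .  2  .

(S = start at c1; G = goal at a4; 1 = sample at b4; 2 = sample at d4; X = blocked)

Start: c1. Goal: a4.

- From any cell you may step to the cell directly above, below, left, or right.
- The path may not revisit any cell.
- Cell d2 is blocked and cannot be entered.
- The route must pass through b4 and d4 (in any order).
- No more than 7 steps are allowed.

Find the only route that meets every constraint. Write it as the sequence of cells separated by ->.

The budget equals the shortest possible length, so every move has to be on a shortest route through the required cells.
Route from c1: down 2 to c3, right 1 to d3, down 1 to d4, left 3 to a4 — 7 moves in all.
Check: all required cells visited; 7 ≤ 7 moves.

c1 -> c2 -> c3 -> d3 -> d4 -> c4 -> b4 -> a4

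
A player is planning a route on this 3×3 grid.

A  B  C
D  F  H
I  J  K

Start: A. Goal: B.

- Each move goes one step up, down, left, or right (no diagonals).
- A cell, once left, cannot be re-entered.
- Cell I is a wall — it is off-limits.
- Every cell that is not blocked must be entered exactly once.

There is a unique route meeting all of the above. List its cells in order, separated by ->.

Need to visit all 8 open cells exactly once, starting at A and ending at B.
Cell K has only two open neighbours (H and J), so the path must pass straight through it: one of those is the cell it's entered from and the other is where it exits.
Route from A: down 1 to D, right 1 to F, down 1 to J, right 1 to K, up 2 to C, left 1 to B — 7 moves in all.
Check: all 8 open cells covered.

A -> D -> F -> J -> K -> H -> C -> B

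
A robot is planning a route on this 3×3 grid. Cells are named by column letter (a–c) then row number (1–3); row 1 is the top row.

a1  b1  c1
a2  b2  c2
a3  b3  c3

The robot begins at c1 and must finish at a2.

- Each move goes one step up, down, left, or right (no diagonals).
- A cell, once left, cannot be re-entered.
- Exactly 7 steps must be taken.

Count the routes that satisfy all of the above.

Need simple routes of exactly 7 moves from c1 to a2 (Manhattan distance 3, so 2 moves are spent on a detour and 2 undoing it).
Enumerating: c1 c2 c3 b3 b2 b1 a1 a2 | c1 b1 b2 c2 c3 b3 a3 a2.
That gives 2 routes.

2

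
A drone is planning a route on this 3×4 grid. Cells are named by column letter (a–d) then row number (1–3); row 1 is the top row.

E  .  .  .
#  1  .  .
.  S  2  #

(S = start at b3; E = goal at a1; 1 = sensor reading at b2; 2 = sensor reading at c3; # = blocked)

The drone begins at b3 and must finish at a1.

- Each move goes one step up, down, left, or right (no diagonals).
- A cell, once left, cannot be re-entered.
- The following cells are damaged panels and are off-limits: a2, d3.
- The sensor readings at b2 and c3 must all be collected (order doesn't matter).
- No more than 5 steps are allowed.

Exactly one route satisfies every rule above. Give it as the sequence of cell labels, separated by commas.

Any route must reach b2 and c3 and still end at a1 within 5 moves, so the order of the required stops is forced.
Route from b3: right 1 to c3, up 1 to c2, left 1 to b2, up 1 to b1, left 1 to a1 — 5 moves in all.
Check: all required cells visited; 5 ≤ 5 moves.

b3, c3, c2, b2, b1, a1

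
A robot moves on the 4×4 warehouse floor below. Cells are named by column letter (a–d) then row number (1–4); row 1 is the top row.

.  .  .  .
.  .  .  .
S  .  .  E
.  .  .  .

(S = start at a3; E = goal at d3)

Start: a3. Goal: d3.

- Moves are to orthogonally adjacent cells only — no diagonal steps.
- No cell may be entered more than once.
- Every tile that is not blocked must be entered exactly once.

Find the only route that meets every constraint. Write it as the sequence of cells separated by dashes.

a3 - a4 - b4 - b3 - b2 - a2 - a1 - b1 - c1 - d1 - d2 - c2 - c3 - c4 - d4 - d3

Need to visit all 16 open cells exactly once, starting at a3 and ending at d3.
Cell a1 has only two open neighbours (a2 and b1), so the path must pass straight through it: one of those is the cell it's entered from and the other is where it exits.
Route from a3: down to a4, right to b4, 2× up (reaching b2), left to a2, up to a1, 3× right (reaching d1), down to d2, left to c2, 2× down (reaching c4), right to d4, up to d3 — 15 moves in all.
Check: all 16 open cells covered.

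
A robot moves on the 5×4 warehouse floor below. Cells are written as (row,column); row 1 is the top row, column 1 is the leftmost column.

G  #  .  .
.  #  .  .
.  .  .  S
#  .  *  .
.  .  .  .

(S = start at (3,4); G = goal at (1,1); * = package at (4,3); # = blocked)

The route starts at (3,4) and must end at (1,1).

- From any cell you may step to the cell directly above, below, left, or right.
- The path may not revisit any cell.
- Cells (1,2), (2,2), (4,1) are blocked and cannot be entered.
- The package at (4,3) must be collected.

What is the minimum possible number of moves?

Any route passes through (4,3) somewhere between (3,4) and (1,1). Summing Manhattan distances along the two legs ((3,4) → (4,3) → (1,1)) gives a lower bound of 2 + 5 = 7 moves.
A route of 7 moves achieves this: (3,4) → (4,4) → (4,3) → (3,3) → (3,2) → (3,1) → (2,1) → (1,1).
Since 7 matches the lower bound, it is optimal.

7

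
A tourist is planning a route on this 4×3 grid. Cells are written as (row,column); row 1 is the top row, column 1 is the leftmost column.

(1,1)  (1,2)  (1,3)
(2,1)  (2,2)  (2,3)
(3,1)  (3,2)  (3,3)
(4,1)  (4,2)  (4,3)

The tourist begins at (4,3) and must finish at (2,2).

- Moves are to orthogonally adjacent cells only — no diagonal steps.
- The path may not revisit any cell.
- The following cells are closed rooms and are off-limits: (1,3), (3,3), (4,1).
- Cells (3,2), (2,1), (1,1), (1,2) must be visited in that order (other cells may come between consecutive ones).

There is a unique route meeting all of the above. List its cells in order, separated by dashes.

(4,3) - (4,2) - (3,2) - (3,1) - (2,1) - (1,1) - (1,2) - (2,2)

The waypoints must appear in the order (3,2), (2,1), (1,1), (1,2), with no cell reused.
Route from (4,3): left 1 to (4,2), up 1 to (3,2), left 1 to (3,1), up 2 to (1,1), right 1 to (1,2), down 1 to (2,2) — 7 moves in all.
Check: order respected ((3,2) at step 2, (2,1) at step 4, (1,1) at step 5, (1,2) at step 6).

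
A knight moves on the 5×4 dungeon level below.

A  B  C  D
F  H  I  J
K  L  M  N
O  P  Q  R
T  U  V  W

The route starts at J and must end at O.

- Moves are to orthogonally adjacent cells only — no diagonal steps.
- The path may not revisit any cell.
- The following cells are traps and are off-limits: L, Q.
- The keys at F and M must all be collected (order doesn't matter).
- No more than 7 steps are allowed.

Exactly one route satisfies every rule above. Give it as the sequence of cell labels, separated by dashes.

J - N - M - I - H - F - K - O

The 7-move cap with required stops at F, M leaves no slack for detours.
Route from J: down to N, left to M, up to I, 2× left (reaching F), 2× down (reaching O) — 7 moves in all.
Check: all required cells visited; 7 ≤ 7 moves.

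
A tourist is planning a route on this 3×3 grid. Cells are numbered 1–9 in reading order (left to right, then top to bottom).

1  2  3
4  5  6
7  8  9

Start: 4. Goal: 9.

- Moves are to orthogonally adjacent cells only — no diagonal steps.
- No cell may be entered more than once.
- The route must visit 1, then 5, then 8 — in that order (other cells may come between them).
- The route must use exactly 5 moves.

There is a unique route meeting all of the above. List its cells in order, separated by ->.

4 -> 1 -> 2 -> 5 -> 8 -> 9

The waypoints must appear in the order 1, 5, 8, with no cell reused.
Route from 4: up 1 to 1, right 1 to 2, down 2 to 8, right 1 to 9 — 5 moves in all.
Check: order respected (1 at step 1, 5 at step 3, 8 at step 4); 5 moves as required.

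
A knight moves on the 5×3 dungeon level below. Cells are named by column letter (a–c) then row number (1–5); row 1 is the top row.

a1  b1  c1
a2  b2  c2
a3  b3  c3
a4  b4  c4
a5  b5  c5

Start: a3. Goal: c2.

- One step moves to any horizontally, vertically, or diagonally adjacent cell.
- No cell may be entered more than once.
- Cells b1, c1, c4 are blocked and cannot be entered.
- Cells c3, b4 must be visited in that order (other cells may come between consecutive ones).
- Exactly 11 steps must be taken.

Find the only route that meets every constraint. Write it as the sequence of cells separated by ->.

The waypoints must appear in the order c3, b4, with no cell reused.
Route from a3: 2× up (reaching a1), 2× down-right (reaching c3), down-left to b4, down-right to c5, 2× left (reaching a5), up to a4, 2× up-right (reaching c2) — 11 moves in all.
Check: order respected (c3 at step 4, b4 at step 5); 11 moves as required.

a3 -> a2 -> a1 -> b2 -> c3 -> b4 -> c5 -> b5 -> a5 -> a4 -> b3 -> c2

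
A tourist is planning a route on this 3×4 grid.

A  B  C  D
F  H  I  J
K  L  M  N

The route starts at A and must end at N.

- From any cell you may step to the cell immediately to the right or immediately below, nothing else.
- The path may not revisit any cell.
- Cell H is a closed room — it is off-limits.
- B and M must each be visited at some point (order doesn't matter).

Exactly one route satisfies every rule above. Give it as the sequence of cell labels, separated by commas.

Moves only go right or down, so the column and row indices never decrease.
Route from A: 2× right (reaching C), 2× down (reaching M), right to N — 5 moves in all.
Check: all required cells visited.

A, B, C, I, M, N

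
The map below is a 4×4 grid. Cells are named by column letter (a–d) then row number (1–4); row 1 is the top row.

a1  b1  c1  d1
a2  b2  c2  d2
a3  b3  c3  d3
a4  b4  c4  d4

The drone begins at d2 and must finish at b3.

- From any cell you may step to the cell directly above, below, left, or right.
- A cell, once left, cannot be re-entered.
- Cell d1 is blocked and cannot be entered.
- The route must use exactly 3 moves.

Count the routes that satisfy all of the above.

Need simple routes of exactly 3 moves from d2 to b3 (Manhattan distance 3, so 0 moves are spent on a detour and 0 undoing it).
Enumerating: d2 d3 c3 b3 | d2 c2 c3 b3 | d2 c2 b2 b3.
That gives 3 routes.

3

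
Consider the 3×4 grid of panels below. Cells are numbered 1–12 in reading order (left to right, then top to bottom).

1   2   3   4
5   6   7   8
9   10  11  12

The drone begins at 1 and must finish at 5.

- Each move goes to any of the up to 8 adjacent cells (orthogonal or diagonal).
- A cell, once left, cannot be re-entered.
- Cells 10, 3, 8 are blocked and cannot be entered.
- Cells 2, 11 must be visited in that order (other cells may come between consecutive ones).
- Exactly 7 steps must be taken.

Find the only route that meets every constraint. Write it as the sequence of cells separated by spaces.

1 2 7 12 11 6 9 5

The waypoints must appear in the order 2, 11, with no cell reused.
Route from 1: right to 2, 2× down-right (reaching 12), left to 11, up-left to 6, down-left to 9, up to 5 — 7 moves in all.
Check: order respected (2 at step 1, 11 at step 4); 7 moves as required.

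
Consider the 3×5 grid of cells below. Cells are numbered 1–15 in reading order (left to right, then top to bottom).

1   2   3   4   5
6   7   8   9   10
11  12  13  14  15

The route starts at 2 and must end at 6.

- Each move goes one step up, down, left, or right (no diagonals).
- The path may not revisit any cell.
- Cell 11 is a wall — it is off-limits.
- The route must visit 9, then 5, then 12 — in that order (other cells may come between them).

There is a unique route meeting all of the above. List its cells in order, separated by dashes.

2 - 3 - 8 - 9 - 4 - 5 - 10 - 15 - 14 - 13 - 12 - 7 - 6

The waypoints must appear in the order 9, 5, 12, with no cell reused.
Route from 2: right 1 to 3, down 1 to 8, right 1 to 9, up 1 to 4, right 1 to 5, down 2 to 15, left 3 to 12, up 1 to 7, left 1 to 6 — 12 moves in all.
Check: order respected (9 at step 3, 5 at step 5, 12 at step 10).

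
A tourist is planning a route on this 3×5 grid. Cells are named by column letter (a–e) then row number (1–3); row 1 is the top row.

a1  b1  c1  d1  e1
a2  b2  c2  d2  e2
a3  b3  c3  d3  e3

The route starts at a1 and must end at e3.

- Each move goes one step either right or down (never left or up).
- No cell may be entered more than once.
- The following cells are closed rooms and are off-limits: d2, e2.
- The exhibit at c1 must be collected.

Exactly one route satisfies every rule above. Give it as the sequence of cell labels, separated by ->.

a1 -> b1 -> c1 -> c2 -> c3 -> d3 -> e3

Moves only go right or down, so the column and row indices never decrease.
Route from a1: right 2 to c1, down 2 to c3, right 2 to e3 — 6 moves in all.
Check: all required cells visited.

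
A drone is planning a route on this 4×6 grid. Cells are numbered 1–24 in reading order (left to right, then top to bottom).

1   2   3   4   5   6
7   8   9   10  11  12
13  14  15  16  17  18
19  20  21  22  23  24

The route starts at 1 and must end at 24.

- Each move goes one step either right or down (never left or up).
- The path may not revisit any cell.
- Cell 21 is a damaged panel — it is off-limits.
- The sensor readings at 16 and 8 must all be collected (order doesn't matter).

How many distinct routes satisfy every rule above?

A right/down-only route from 1 to 24 makes exactly 3 down-moves and 5 right-moves in some order.
With no other constraints that would be C(8,3) = 56 routes.
A monotone route can only reach the required cells in the order 8, 16, so split there and multiply the segment counts (each segment already excludes blocked cells): 1→8: 2; 8→16: 3; 16→24: 3; product = 18.
That gives 18 routes.

18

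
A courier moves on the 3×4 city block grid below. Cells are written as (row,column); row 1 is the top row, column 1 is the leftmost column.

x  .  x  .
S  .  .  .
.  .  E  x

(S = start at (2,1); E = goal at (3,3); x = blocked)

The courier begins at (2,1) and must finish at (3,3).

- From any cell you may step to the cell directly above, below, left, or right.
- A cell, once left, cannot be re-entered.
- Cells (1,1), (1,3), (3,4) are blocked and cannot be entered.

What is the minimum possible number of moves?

3

The Manhattan distance from (2,1) to (3,3) is |2−3| + |1−3| = 3, so at least 3 moves are needed.
A route of 3 moves achieves this: (2,1) → (3,1) → (3,2) → (3,3).
Since 3 matches the lower bound, it is optimal.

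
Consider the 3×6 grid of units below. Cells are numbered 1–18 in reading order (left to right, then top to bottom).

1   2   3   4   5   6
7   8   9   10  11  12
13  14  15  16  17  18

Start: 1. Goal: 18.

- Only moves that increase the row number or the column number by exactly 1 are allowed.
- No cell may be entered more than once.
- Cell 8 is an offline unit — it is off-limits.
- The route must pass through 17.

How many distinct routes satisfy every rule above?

7

A right/down-only route from 1 to 18 makes exactly 2 down-moves and 5 right-moves in some order.
With no other constraints that would be C(7,2) = 21 routes.
Split at 17 and multiply the segment counts (each segment already excludes blocked cells): 1→17: 7; 17→18: 1; product = 7.
That gives 7 routes.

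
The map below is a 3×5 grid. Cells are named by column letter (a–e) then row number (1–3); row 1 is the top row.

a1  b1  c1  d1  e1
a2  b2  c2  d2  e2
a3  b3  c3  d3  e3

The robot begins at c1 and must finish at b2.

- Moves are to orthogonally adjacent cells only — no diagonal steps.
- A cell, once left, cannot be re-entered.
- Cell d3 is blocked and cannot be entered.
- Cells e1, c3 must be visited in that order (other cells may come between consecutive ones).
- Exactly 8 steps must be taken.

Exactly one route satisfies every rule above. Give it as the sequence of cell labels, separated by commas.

The waypoints must appear in the order e1, c3, with no cell reused.
Route from c1: right 2 to e1, down 1 to e2, left 2 to c2, down 1 to c3, left 1 to b3, up 1 to b2 — 8 moves in all.
Check: order respected (e1 at step 2, c3 at step 6); 8 moves as required.

c1, d1, e1, e2, d2, c2, c3, b3, b2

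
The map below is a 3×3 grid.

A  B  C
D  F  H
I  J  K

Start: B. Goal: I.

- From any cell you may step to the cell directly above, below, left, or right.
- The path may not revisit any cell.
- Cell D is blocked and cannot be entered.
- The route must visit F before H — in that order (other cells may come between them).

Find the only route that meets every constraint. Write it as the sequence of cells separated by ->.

The waypoints must appear in the order F, H, with no cell reused.
Route from B: down 1 to F, right 1 to H, down 1 to K, left 2 to I — 5 moves in all.
Check: order respected (F at step 1, H at step 2).

B -> F -> H -> K -> J -> I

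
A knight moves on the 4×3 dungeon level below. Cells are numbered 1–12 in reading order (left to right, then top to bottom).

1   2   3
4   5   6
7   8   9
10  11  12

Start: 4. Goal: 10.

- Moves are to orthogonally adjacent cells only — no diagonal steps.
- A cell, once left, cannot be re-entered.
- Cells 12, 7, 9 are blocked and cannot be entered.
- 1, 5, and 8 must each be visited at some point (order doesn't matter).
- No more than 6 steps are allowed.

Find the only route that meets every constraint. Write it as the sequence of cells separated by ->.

4 -> 1 -> 2 -> 5 -> 8 -> 11 -> 10

The budget equals the shortest possible length, so every move has to be on a shortest route through the required cells.
Route from 4: up to 1, right to 2, 3× down (reaching 11), left to 10 — 6 moves in all.
Check: all required cells visited; 6 ≤ 6 moves.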